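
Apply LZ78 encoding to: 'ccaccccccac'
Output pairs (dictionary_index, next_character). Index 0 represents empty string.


LZ78 encoding steps:
Dictionary: {0: ''}
Step 1: w='' (idx 0), next='c' -> output (0, 'c'), add 'c' as idx 1
Step 2: w='c' (idx 1), next='a' -> output (1, 'a'), add 'ca' as idx 2
Step 3: w='c' (idx 1), next='c' -> output (1, 'c'), add 'cc' as idx 3
Step 4: w='cc' (idx 3), next='c' -> output (3, 'c'), add 'ccc' as idx 4
Step 5: w='ca' (idx 2), next='c' -> output (2, 'c'), add 'cac' as idx 5


Encoded: [(0, 'c'), (1, 'a'), (1, 'c'), (3, 'c'), (2, 'c')]


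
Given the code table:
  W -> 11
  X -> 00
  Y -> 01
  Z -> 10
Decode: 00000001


Decoding:
00 -> X
00 -> X
00 -> X
01 -> Y


Result: XXXY


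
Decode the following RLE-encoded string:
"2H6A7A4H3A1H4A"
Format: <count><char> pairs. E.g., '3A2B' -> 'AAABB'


Expanding each <count><char> pair:
  2H -> 'HH'
  6A -> 'AAAAAA'
  7A -> 'AAAAAAA'
  4H -> 'HHHH'
  3A -> 'AAA'
  1H -> 'H'
  4A -> 'AAAA'

Decoded = HHAAAAAAAAAAAAAHHHHAAAHAAAA


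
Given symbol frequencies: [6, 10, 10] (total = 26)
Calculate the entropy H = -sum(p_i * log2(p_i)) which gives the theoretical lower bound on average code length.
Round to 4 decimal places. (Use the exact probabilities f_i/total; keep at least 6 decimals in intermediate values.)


Per-symbol terms -p_i * log2(p_i) with p_i = f_i/26:
  p = 6/26 = 0.230769: log2(p) = -2.115477, -p*log2(p) = 0.488187
  p = 10/26 = 0.384615: log2(p) = -1.378512, -p*log2(p) = 0.530197
  p = 10/26 = 0.384615: log2(p) = -1.378512, -p*log2(p) = 0.530197
H = 0.488187 + 0.530197 + 0.530197 = 1.548581

H = 1.5486 bits/symbol


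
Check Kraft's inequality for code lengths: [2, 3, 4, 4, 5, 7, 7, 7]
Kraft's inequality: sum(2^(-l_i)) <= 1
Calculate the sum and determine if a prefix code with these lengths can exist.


Sum = 2^(-2) + 2^(-3) + 2^(-4) + 2^(-4) + 2^(-5) + 2^(-7) + 2^(-7) + 2^(-7)
    = 0.25 + 0.125 + 0.0625 + 0.0625 + 0.03125 + 0.0078125 + 0.0078125 + 0.0078125
    = 71/128 = 0.5546875
Since 0.5546875 <= 1, Kraft's inequality IS satisfied.
A prefix code with these lengths CAN exist.

Kraft sum = 0.5546875. Satisfied.


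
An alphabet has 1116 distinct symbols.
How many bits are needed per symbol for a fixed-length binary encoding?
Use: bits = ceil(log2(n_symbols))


log2(1116) = 10.1241
Bracket: 2^10 = 1024 < 1116 <= 2^11 = 2048
So ceil(log2(1116)) = 11

bits = ceil(log2(1116)) = ceil(10.1241) = 11 bits


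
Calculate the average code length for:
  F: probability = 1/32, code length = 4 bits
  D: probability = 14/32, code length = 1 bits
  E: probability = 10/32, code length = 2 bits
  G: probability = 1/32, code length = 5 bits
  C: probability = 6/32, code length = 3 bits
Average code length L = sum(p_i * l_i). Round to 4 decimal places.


Weighted contributions p_i * l_i:
  F: (1/32) * 4 = 4/32
  D: (14/32) * 1 = 14/32
  E: (10/32) * 2 = 20/32
  G: (1/32) * 5 = 5/32
  C: (6/32) * 3 = 18/32
Sum = (4 + 14 + 20 + 5 + 18)/32 = 61/32

L = 61/32 = 1.9063 bits/symbol


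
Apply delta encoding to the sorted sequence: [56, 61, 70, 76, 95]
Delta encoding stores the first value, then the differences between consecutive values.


First value: 56
Deltas:
  61 - 56 = 5
  70 - 61 = 9
  76 - 70 = 6
  95 - 76 = 19


Delta encoded: [56, 5, 9, 6, 19]


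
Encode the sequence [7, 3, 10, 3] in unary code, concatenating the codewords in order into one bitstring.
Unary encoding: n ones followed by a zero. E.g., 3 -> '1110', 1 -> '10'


Encode each number as n ones followed by a terminating 0:
  7 -> 11111110 (8 bits)
  3 -> 1110 (4 bits)
  10 -> 11111111110 (11 bits)
  3 -> 1110 (4 bits)
Total length = 8 + 4 + 11 + 4 = 27 bits.

Unary([7, 3, 10, 3]) = 111111101110111111111101110 (27 bits)


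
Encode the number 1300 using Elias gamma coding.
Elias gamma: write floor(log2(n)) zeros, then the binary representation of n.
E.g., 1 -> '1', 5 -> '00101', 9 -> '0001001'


num_bits = floor(log2(1300)) + 1 = 11
leading_zeros = num_bits - 1 = 10
binary(1300) = 10100010100

Elias gamma(1300) = '0000000000' + '10100010100' = 000000000010100010100 (21 bits)


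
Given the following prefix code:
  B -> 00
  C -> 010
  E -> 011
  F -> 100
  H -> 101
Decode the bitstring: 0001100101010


Decoding step by step:
Bits 00 -> B
Bits 011 -> E
Bits 00 -> B
Bits 101 -> H
Bits 010 -> C


Decoded message: BEBHC


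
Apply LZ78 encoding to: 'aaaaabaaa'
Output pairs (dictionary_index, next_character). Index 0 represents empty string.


LZ78 encoding steps:
Dictionary: {0: ''}
Step 1: w='' (idx 0), next='a' -> output (0, 'a'), add 'a' as idx 1
Step 2: w='a' (idx 1), next='a' -> output (1, 'a'), add 'aa' as idx 2
Step 3: w='aa' (idx 2), next='b' -> output (2, 'b'), add 'aab' as idx 3
Step 4: w='aa' (idx 2), next='a' -> output (2, 'a'), add 'aaa' as idx 4


Encoded: [(0, 'a'), (1, 'a'), (2, 'b'), (2, 'a')]


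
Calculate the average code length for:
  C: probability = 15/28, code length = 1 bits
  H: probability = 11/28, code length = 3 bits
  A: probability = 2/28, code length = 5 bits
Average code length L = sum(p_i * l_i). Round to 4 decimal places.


Weighted contributions p_i * l_i:
  C: (15/28) * 1 = 15/28
  H: (11/28) * 3 = 33/28
  A: (2/28) * 5 = 10/28
Sum = (15 + 33 + 10)/28 = 58/28

L = 58/28 = 2.0714 bits/symbol


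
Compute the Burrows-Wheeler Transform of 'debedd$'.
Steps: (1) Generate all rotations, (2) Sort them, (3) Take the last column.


Rotations (sorted):
  0: $debedd -> last char: d
  1: bedd$de -> last char: e
  2: d$debed -> last char: d
  3: dd$debe -> last char: e
  4: debedd$ -> last char: $
  5: ebedd$d -> last char: d
  6: edd$deb -> last char: b


BWT = dede$db


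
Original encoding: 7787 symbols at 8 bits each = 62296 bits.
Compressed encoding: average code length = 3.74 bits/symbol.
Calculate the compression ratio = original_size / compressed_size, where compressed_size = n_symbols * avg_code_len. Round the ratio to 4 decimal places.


original_size = n_symbols * orig_bits = 7787 * 8 = 62296 bits
compressed_size = n_symbols * avg_code_len = 7787 * 3.74 = 29123.38 bits
ratio = original_size / compressed_size = 62296 / 29123.38 = 2.139

Compression ratio = 2.139


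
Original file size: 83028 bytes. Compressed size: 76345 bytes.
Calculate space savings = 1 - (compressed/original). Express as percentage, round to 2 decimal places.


ratio = compressed/original = 76345/83028 = 0.919509
savings = 1 - ratio = 1 - 0.919509 = 0.080491
as a percentage: 0.080491 * 100 = 8.05%

Space savings = 1 - 76345/83028 = 8.05%


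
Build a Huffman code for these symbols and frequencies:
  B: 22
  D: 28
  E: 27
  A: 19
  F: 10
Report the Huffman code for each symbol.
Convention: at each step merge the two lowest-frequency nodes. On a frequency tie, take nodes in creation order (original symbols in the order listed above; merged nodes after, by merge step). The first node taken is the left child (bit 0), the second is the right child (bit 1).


Huffman tree construction:
Step 1: Merge F(10) + A(19) = 29
Step 2: Merge B(22) + E(27) = 49
Step 3: Merge D(28) + (F+A)(29) = 57
Step 4: Merge (B+E)(49) + (D+(F+A))(57) = 106
Read each symbol's code off the tree from the root (left child = 0, right child = 1).

Codes:
  B: 00 (length 2)
  D: 10 (length 2)
  E: 01 (length 2)
  A: 111 (length 3)
  F: 110 (length 3)
Average code length: 241/106 = 2.2736 bits/symbol


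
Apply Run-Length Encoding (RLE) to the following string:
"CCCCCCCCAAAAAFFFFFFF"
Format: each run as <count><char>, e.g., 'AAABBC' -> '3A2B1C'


Scanning runs left to right:
  i=0: run of 'C' x 8 -> '8C'
  i=8: run of 'A' x 5 -> '5A'
  i=13: run of 'F' x 7 -> '7F'

RLE = 8C5A7F


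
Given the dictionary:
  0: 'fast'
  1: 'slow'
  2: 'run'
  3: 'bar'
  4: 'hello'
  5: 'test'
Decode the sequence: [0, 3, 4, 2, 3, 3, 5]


Look up each index in the dictionary:
  0 -> 'fast'
  3 -> 'bar'
  4 -> 'hello'
  2 -> 'run'
  3 -> 'bar'
  3 -> 'bar'
  5 -> 'test'

Decoded: "fast bar hello run bar bar test"


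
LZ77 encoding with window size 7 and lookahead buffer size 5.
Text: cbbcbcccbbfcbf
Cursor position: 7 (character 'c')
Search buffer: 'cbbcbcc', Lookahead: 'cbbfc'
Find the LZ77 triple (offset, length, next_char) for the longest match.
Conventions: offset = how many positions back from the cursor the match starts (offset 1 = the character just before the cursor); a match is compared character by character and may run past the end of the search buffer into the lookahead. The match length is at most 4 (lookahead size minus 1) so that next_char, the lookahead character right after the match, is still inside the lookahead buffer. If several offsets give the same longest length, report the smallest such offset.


Try each offset into the search buffer:
  offset=1 (pos 6, char 'c'): match length 1
  offset=2 (pos 5, char 'c'): match length 1
  offset=3 (pos 4, char 'b'): match length 0
  offset=4 (pos 3, char 'c'): match length 2
  offset=5 (pos 2, char 'b'): match length 0
  offset=6 (pos 1, char 'b'): match length 0
  offset=7 (pos 0, char 'c'): match length 3
Longest match has length 3 at offset 7.
next_char = character at position 7 + 3 = 10 -> 'f'

Best match: offset=7, length=3 (matching 'cbb' starting at position 0)
LZ77 triple: (7, 3, 'f')


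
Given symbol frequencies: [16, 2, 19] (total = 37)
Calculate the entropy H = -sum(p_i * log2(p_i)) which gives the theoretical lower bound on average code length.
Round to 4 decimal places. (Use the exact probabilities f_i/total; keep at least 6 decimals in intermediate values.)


Per-symbol terms -p_i * log2(p_i) with p_i = f_i/37:
  p = 16/37 = 0.432432: log2(p) = -1.209453, -p*log2(p) = 0.523007
  p = 2/37 = 0.054054: log2(p) = -4.209453, -p*log2(p) = 0.227538
  p = 19/37 = 0.513514: log2(p) = -0.961526, -p*log2(p) = 0.493757
H = 0.523007 + 0.227538 + 0.493757 = 1.244302

H = 1.2443 bits/symbol


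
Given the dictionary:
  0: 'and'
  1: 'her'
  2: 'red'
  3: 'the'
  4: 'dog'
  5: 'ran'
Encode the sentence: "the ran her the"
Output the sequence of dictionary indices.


Look up each word in the dictionary:
  'the' -> 3
  'ran' -> 5
  'her' -> 1
  'the' -> 3

Encoded: [3, 5, 1, 3]


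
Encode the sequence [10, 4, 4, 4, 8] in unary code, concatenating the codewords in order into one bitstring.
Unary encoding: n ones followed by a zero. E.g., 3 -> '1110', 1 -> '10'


Encode each number as n ones followed by a terminating 0:
  10 -> 11111111110 (11 bits)
  4 -> 11110 (5 bits)
  4 -> 11110 (5 bits)
  4 -> 11110 (5 bits)
  8 -> 111111110 (9 bits)
Total length = 11 + 5 + 5 + 5 + 9 = 35 bits.

Unary([10, 4, 4, 4, 8]) = 11111111110111101111011110111111110 (35 bits)


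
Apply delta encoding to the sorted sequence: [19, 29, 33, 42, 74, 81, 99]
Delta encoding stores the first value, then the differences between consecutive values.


First value: 19
Deltas:
  29 - 19 = 10
  33 - 29 = 4
  42 - 33 = 9
  74 - 42 = 32
  81 - 74 = 7
  99 - 81 = 18


Delta encoded: [19, 10, 4, 9, 32, 7, 18]


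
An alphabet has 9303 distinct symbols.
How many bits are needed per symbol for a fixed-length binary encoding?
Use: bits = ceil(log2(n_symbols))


log2(9303) = 13.1835
Bracket: 2^13 = 8192 < 9303 <= 2^14 = 16384
So ceil(log2(9303)) = 14

bits = ceil(log2(9303)) = ceil(13.1835) = 14 bits


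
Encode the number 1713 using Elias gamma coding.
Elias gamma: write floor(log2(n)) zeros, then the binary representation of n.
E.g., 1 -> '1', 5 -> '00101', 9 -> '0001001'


num_bits = floor(log2(1713)) + 1 = 11
leading_zeros = num_bits - 1 = 10
binary(1713) = 11010110001

Elias gamma(1713) = '0000000000' + '11010110001' = 000000000011010110001 (21 bits)


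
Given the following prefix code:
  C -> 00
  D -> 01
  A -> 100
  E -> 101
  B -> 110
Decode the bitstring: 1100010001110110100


Decoding step by step:
Bits 110 -> B
Bits 00 -> C
Bits 100 -> A
Bits 01 -> D
Bits 110 -> B
Bits 110 -> B
Bits 100 -> A


Decoded message: BCADBBA


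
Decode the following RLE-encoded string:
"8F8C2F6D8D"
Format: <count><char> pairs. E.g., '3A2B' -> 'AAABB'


Expanding each <count><char> pair:
  8F -> 'FFFFFFFF'
  8C -> 'CCCCCCCC'
  2F -> 'FF'
  6D -> 'DDDDDD'
  8D -> 'DDDDDDDD'

Decoded = FFFFFFFFCCCCCCCCFFDDDDDDDDDDDDDD


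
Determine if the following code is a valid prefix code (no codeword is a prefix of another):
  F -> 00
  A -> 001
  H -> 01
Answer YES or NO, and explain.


Checking each pair (does one codeword prefix another?):
  F='00' vs A='001': prefix -- VIOLATION

NO -- this is NOT a valid prefix code. F (00) is a prefix of A (001).


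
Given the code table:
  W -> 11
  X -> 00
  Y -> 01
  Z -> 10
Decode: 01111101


Decoding:
01 -> Y
11 -> W
11 -> W
01 -> Y


Result: YWWY


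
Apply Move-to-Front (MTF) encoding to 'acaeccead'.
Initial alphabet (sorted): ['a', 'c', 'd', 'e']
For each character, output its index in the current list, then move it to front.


MTF encoding:
'a': index 0 in ['a', 'c', 'd', 'e'] -> ['a', 'c', 'd', 'e']
'c': index 1 in ['a', 'c', 'd', 'e'] -> ['c', 'a', 'd', 'e']
'a': index 1 in ['c', 'a', 'd', 'e'] -> ['a', 'c', 'd', 'e']
'e': index 3 in ['a', 'c', 'd', 'e'] -> ['e', 'a', 'c', 'd']
'c': index 2 in ['e', 'a', 'c', 'd'] -> ['c', 'e', 'a', 'd']
'c': index 0 in ['c', 'e', 'a', 'd'] -> ['c', 'e', 'a', 'd']
'e': index 1 in ['c', 'e', 'a', 'd'] -> ['e', 'c', 'a', 'd']
'a': index 2 in ['e', 'c', 'a', 'd'] -> ['a', 'e', 'c', 'd']
'd': index 3 in ['a', 'e', 'c', 'd'] -> ['d', 'a', 'e', 'c']


Output: [0, 1, 1, 3, 2, 0, 1, 2, 3]


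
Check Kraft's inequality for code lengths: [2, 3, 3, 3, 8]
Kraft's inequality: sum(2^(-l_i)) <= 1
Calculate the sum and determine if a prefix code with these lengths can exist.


Sum = 2^(-2) + 2^(-3) + 2^(-3) + 2^(-3) + 2^(-8)
    = 0.25 + 0.125 + 0.125 + 0.125 + 0.00390625
    = 161/256 = 0.62890625
Since 0.62890625 <= 1, Kraft's inequality IS satisfied.
A prefix code with these lengths CAN exist.

Kraft sum = 0.62890625. Satisfied.


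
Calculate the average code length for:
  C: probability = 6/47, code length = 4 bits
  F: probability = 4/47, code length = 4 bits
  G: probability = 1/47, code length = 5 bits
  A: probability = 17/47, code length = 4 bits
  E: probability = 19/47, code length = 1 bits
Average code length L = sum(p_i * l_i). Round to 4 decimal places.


Weighted contributions p_i * l_i:
  C: (6/47) * 4 = 24/47
  F: (4/47) * 4 = 16/47
  G: (1/47) * 5 = 5/47
  A: (17/47) * 4 = 68/47
  E: (19/47) * 1 = 19/47
Sum = (24 + 16 + 5 + 68 + 19)/47 = 132/47

L = 132/47 = 2.8085 bits/symbol


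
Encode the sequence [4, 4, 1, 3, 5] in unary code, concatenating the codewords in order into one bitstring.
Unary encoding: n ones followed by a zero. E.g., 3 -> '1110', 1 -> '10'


Encode each number as n ones followed by a terminating 0:
  4 -> 11110 (5 bits)
  4 -> 11110 (5 bits)
  1 -> 10 (2 bits)
  3 -> 1110 (4 bits)
  5 -> 111110 (6 bits)
Total length = 5 + 5 + 2 + 4 + 6 = 22 bits.

Unary([4, 4, 1, 3, 5]) = 1111011110101110111110 (22 bits)


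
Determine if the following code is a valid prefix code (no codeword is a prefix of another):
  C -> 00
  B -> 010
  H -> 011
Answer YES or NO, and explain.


Checking each pair (does one codeword prefix another?):
  C='00' vs B='010': no prefix
  C='00' vs H='011': no prefix
  B='010' vs C='00': no prefix
  B='010' vs H='011': no prefix
  H='011' vs C='00': no prefix
  H='011' vs B='010': no prefix
No violation found over all pairs.

YES -- this is a valid prefix code. No codeword is a prefix of any other codeword.


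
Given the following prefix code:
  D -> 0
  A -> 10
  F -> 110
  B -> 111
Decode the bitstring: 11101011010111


Decoding step by step:
Bits 111 -> B
Bits 0 -> D
Bits 10 -> A
Bits 110 -> F
Bits 10 -> A
Bits 111 -> B


Decoded message: BDAFAB


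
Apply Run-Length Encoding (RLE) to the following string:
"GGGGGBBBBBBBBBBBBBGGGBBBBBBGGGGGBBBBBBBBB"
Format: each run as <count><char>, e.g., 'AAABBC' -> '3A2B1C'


Scanning runs left to right:
  i=0: run of 'G' x 5 -> '5G'
  i=5: run of 'B' x 13 -> '13B'
  i=18: run of 'G' x 3 -> '3G'
  i=21: run of 'B' x 6 -> '6B'
  i=27: run of 'G' x 5 -> '5G'
  i=32: run of 'B' x 9 -> '9B'

RLE = 5G13B3G6B5G9B


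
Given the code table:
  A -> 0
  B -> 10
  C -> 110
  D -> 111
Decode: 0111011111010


Decoding:
0 -> A
111 -> D
0 -> A
111 -> D
110 -> C
10 -> B


Result: ADADCB


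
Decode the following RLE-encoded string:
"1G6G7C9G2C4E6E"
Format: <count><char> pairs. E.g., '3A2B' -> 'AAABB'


Expanding each <count><char> pair:
  1G -> 'G'
  6G -> 'GGGGGG'
  7C -> 'CCCCCCC'
  9G -> 'GGGGGGGGG'
  2C -> 'CC'
  4E -> 'EEEE'
  6E -> 'EEEEEE'

Decoded = GGGGGGGCCCCCCCGGGGGGGGGCCEEEEEEEEEE


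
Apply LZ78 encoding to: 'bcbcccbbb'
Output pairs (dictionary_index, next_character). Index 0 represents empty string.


LZ78 encoding steps:
Dictionary: {0: ''}
Step 1: w='' (idx 0), next='b' -> output (0, 'b'), add 'b' as idx 1
Step 2: w='' (idx 0), next='c' -> output (0, 'c'), add 'c' as idx 2
Step 3: w='b' (idx 1), next='c' -> output (1, 'c'), add 'bc' as idx 3
Step 4: w='c' (idx 2), next='c' -> output (2, 'c'), add 'cc' as idx 4
Step 5: w='b' (idx 1), next='b' -> output (1, 'b'), add 'bb' as idx 5
Step 6: w='b' (idx 1), end of input -> output (1, '')


Encoded: [(0, 'b'), (0, 'c'), (1, 'c'), (2, 'c'), (1, 'b'), (1, '')]


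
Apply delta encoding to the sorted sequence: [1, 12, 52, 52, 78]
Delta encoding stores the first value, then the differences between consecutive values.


First value: 1
Deltas:
  12 - 1 = 11
  52 - 12 = 40
  52 - 52 = 0
  78 - 52 = 26


Delta encoded: [1, 11, 40, 0, 26]


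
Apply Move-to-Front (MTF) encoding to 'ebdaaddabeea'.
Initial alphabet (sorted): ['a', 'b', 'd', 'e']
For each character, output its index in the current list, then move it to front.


MTF encoding:
'e': index 3 in ['a', 'b', 'd', 'e'] -> ['e', 'a', 'b', 'd']
'b': index 2 in ['e', 'a', 'b', 'd'] -> ['b', 'e', 'a', 'd']
'd': index 3 in ['b', 'e', 'a', 'd'] -> ['d', 'b', 'e', 'a']
'a': index 3 in ['d', 'b', 'e', 'a'] -> ['a', 'd', 'b', 'e']
'a': index 0 in ['a', 'd', 'b', 'e'] -> ['a', 'd', 'b', 'e']
'd': index 1 in ['a', 'd', 'b', 'e'] -> ['d', 'a', 'b', 'e']
'd': index 0 in ['d', 'a', 'b', 'e'] -> ['d', 'a', 'b', 'e']
'a': index 1 in ['d', 'a', 'b', 'e'] -> ['a', 'd', 'b', 'e']
'b': index 2 in ['a', 'd', 'b', 'e'] -> ['b', 'a', 'd', 'e']
'e': index 3 in ['b', 'a', 'd', 'e'] -> ['e', 'b', 'a', 'd']
'e': index 0 in ['e', 'b', 'a', 'd'] -> ['e', 'b', 'a', 'd']
'a': index 2 in ['e', 'b', 'a', 'd'] -> ['a', 'e', 'b', 'd']


Output: [3, 2, 3, 3, 0, 1, 0, 1, 2, 3, 0, 2]


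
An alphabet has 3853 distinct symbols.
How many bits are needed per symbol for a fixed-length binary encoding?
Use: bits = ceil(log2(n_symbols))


log2(3853) = 11.9118
Bracket: 2^11 = 2048 < 3853 <= 2^12 = 4096
So ceil(log2(3853)) = 12

bits = ceil(log2(3853)) = ceil(11.9118) = 12 bits


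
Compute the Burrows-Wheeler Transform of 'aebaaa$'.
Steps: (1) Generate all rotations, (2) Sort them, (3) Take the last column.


Rotations (sorted):
  0: $aebaaa -> last char: a
  1: a$aebaa -> last char: a
  2: aa$aeba -> last char: a
  3: aaa$aeb -> last char: b
  4: aebaaa$ -> last char: $
  5: baaa$ae -> last char: e
  6: ebaaa$a -> last char: a


BWT = aaab$ea


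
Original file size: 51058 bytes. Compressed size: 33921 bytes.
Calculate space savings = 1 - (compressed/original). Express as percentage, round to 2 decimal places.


ratio = compressed/original = 33921/51058 = 0.664362
savings = 1 - ratio = 1 - 0.664362 = 0.335638
as a percentage: 0.335638 * 100 = 33.56%

Space savings = 1 - 33921/51058 = 33.56%


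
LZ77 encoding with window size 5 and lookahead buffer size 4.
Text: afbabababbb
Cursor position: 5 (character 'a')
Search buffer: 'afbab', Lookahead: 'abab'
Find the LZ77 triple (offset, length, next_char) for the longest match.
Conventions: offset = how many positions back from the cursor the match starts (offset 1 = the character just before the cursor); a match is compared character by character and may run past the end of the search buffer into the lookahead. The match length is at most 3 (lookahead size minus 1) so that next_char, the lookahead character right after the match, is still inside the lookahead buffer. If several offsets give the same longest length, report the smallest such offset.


Try each offset into the search buffer:
  offset=1 (pos 4, char 'b'): match length 0
  offset=2 (pos 3, char 'a'): match length 3
  offset=3 (pos 2, char 'b'): match length 0
  offset=4 (pos 1, char 'f'): match length 0
  offset=5 (pos 0, char 'a'): match length 1
Longest match has length 3 at offset 2.
next_char = character at position 5 + 3 = 8 -> 'b'

Best match: offset=2, length=3 (matching 'aba' starting at position 3)
LZ77 triple: (2, 3, 'b')


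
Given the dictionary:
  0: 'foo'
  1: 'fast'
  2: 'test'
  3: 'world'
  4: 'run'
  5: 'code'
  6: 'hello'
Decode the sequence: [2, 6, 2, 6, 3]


Look up each index in the dictionary:
  2 -> 'test'
  6 -> 'hello'
  2 -> 'test'
  6 -> 'hello'
  3 -> 'world'

Decoded: "test hello test hello world"


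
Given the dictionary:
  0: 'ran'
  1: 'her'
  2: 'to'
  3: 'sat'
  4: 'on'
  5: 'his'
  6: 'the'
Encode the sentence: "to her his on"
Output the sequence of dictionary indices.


Look up each word in the dictionary:
  'to' -> 2
  'her' -> 1
  'his' -> 5
  'on' -> 4

Encoded: [2, 1, 5, 4]


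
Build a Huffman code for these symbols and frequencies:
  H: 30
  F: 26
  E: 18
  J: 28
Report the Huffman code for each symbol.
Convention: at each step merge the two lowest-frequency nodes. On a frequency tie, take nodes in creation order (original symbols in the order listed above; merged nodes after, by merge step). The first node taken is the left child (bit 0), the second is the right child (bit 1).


Huffman tree construction:
Step 1: Merge E(18) + F(26) = 44
Step 2: Merge J(28) + H(30) = 58
Step 3: Merge (E+F)(44) + (J+H)(58) = 102
Read each symbol's code off the tree from the root (left child = 0, right child = 1).

Codes:
  H: 11 (length 2)
  F: 01 (length 2)
  E: 00 (length 2)
  J: 10 (length 2)
Average code length: 204/102 = 2.0000 bits/symbol


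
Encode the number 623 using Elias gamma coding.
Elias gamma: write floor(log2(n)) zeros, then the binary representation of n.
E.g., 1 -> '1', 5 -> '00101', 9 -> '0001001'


num_bits = floor(log2(623)) + 1 = 10
leading_zeros = num_bits - 1 = 9
binary(623) = 1001101111

Elias gamma(623) = '000000000' + '1001101111' = 0000000001001101111 (19 bits)


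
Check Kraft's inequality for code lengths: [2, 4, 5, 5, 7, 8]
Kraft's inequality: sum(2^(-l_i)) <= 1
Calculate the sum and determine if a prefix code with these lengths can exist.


Sum = 2^(-2) + 2^(-4) + 2^(-5) + 2^(-5) + 2^(-7) + 2^(-8)
    = 0.25 + 0.0625 + 0.03125 + 0.03125 + 0.0078125 + 0.00390625
    = 99/256 = 0.38671875
Since 0.38671875 <= 1, Kraft's inequality IS satisfied.
A prefix code with these lengths CAN exist.

Kraft sum = 0.38671875. Satisfied.


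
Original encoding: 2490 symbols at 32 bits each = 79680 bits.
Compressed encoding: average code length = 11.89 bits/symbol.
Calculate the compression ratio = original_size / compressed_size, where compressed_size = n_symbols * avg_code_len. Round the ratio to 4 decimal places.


original_size = n_symbols * orig_bits = 2490 * 32 = 79680 bits
compressed_size = n_symbols * avg_code_len = 2490 * 11.89 = 29606.1 bits
ratio = original_size / compressed_size = 79680 / 29606.1 = 2.6913

Compression ratio = 2.6913


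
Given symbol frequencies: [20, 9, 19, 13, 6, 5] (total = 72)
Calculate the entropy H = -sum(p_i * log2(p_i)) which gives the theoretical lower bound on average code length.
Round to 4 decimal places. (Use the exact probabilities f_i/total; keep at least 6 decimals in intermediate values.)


Per-symbol terms -p_i * log2(p_i) with p_i = f_i/72:
  p = 20/72 = 0.277778: log2(p) = -1.847997, -p*log2(p) = 0.513332
  p = 9/72 = 0.125000: log2(p) = -3.000000, -p*log2(p) = 0.375000
  p = 19/72 = 0.263889: log2(p) = -1.921997, -p*log2(p) = 0.507194
  p = 13/72 = 0.180556: log2(p) = -2.469485, -p*log2(p) = 0.445879
  p = 6/72 = 0.083333: log2(p) = -3.584963, -p*log2(p) = 0.298747
  p = 5/72 = 0.069444: log2(p) = -3.847997, -p*log2(p) = 0.267222
H = 0.513332 + 0.375000 + 0.507194 + 0.445879 + 0.298747 + 0.267222 = 2.407374

H = 2.4074 bits/symbol


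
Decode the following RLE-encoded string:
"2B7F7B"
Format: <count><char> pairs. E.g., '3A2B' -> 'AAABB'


Expanding each <count><char> pair:
  2B -> 'BB'
  7F -> 'FFFFFFF'
  7B -> 'BBBBBBB'

Decoded = BBFFFFFFFBBBBBBB


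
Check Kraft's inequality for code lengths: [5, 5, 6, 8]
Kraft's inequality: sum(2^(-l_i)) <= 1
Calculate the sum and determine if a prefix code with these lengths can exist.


Sum = 2^(-5) + 2^(-5) + 2^(-6) + 2^(-8)
    = 0.03125 + 0.03125 + 0.015625 + 0.00390625
    = 21/256 = 0.08203125
Since 0.08203125 <= 1, Kraft's inequality IS satisfied.
A prefix code with these lengths CAN exist.

Kraft sum = 0.08203125. Satisfied.


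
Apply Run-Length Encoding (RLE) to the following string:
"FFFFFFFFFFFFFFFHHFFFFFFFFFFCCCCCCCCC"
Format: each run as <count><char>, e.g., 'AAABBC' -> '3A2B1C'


Scanning runs left to right:
  i=0: run of 'F' x 15 -> '15F'
  i=15: run of 'H' x 2 -> '2H'
  i=17: run of 'F' x 10 -> '10F'
  i=27: run of 'C' x 9 -> '9C'

RLE = 15F2H10F9C


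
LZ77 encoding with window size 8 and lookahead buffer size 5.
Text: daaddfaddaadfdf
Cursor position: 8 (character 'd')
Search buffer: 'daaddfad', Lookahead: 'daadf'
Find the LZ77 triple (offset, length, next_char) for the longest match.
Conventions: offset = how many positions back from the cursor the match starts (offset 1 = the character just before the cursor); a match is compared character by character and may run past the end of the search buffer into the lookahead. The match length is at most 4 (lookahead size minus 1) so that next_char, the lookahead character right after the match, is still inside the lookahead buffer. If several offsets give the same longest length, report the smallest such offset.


Try each offset into the search buffer:
  offset=1 (pos 7, char 'd'): match length 1
  offset=2 (pos 6, char 'a'): match length 0
  offset=3 (pos 5, char 'f'): match length 0
  offset=4 (pos 4, char 'd'): match length 1
  offset=5 (pos 3, char 'd'): match length 1
  offset=6 (pos 2, char 'a'): match length 0
  offset=7 (pos 1, char 'a'): match length 0
  offset=8 (pos 0, char 'd'): match length 4
Longest match has length 4 at offset 8.
next_char = character at position 8 + 4 = 12 -> 'f'

Best match: offset=8, length=4 (matching 'daad' starting at position 0)
LZ77 triple: (8, 4, 'f')


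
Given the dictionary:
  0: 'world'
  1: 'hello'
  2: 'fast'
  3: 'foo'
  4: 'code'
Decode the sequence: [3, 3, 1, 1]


Look up each index in the dictionary:
  3 -> 'foo'
  3 -> 'foo'
  1 -> 'hello'
  1 -> 'hello'

Decoded: "foo foo hello hello"


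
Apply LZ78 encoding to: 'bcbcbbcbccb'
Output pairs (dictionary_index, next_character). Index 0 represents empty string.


LZ78 encoding steps:
Dictionary: {0: ''}
Step 1: w='' (idx 0), next='b' -> output (0, 'b'), add 'b' as idx 1
Step 2: w='' (idx 0), next='c' -> output (0, 'c'), add 'c' as idx 2
Step 3: w='b' (idx 1), next='c' -> output (1, 'c'), add 'bc' as idx 3
Step 4: w='b' (idx 1), next='b' -> output (1, 'b'), add 'bb' as idx 4
Step 5: w='c' (idx 2), next='b' -> output (2, 'b'), add 'cb' as idx 5
Step 6: w='c' (idx 2), next='c' -> output (2, 'c'), add 'cc' as idx 6
Step 7: w='b' (idx 1), end of input -> output (1, '')


Encoded: [(0, 'b'), (0, 'c'), (1, 'c'), (1, 'b'), (2, 'b'), (2, 'c'), (1, '')]


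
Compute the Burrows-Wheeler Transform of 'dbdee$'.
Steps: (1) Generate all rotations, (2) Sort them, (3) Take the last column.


Rotations (sorted):
  0: $dbdee -> last char: e
  1: bdee$d -> last char: d
  2: dbdee$ -> last char: $
  3: dee$db -> last char: b
  4: e$dbde -> last char: e
  5: ee$dbd -> last char: d


BWT = ed$bed


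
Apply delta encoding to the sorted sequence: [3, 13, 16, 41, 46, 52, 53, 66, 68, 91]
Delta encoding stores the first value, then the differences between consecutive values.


First value: 3
Deltas:
  13 - 3 = 10
  16 - 13 = 3
  41 - 16 = 25
  46 - 41 = 5
  52 - 46 = 6
  53 - 52 = 1
  66 - 53 = 13
  68 - 66 = 2
  91 - 68 = 23


Delta encoded: [3, 10, 3, 25, 5, 6, 1, 13, 2, 23]


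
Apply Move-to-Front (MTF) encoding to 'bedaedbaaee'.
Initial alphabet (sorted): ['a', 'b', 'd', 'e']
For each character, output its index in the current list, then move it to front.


MTF encoding:
'b': index 1 in ['a', 'b', 'd', 'e'] -> ['b', 'a', 'd', 'e']
'e': index 3 in ['b', 'a', 'd', 'e'] -> ['e', 'b', 'a', 'd']
'd': index 3 in ['e', 'b', 'a', 'd'] -> ['d', 'e', 'b', 'a']
'a': index 3 in ['d', 'e', 'b', 'a'] -> ['a', 'd', 'e', 'b']
'e': index 2 in ['a', 'd', 'e', 'b'] -> ['e', 'a', 'd', 'b']
'd': index 2 in ['e', 'a', 'd', 'b'] -> ['d', 'e', 'a', 'b']
'b': index 3 in ['d', 'e', 'a', 'b'] -> ['b', 'd', 'e', 'a']
'a': index 3 in ['b', 'd', 'e', 'a'] -> ['a', 'b', 'd', 'e']
'a': index 0 in ['a', 'b', 'd', 'e'] -> ['a', 'b', 'd', 'e']
'e': index 3 in ['a', 'b', 'd', 'e'] -> ['e', 'a', 'b', 'd']
'e': index 0 in ['e', 'a', 'b', 'd'] -> ['e', 'a', 'b', 'd']


Output: [1, 3, 3, 3, 2, 2, 3, 3, 0, 3, 0]


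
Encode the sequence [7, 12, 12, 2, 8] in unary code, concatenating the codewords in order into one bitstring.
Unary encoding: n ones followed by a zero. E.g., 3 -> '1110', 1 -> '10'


Encode each number as n ones followed by a terminating 0:
  7 -> 11111110 (8 bits)
  12 -> 1111111111110 (13 bits)
  12 -> 1111111111110 (13 bits)
  2 -> 110 (3 bits)
  8 -> 111111110 (9 bits)
Total length = 8 + 13 + 13 + 3 + 9 = 46 bits.

Unary([7, 12, 12, 2, 8]) = 1111111011111111111101111111111110110111111110 (46 bits)


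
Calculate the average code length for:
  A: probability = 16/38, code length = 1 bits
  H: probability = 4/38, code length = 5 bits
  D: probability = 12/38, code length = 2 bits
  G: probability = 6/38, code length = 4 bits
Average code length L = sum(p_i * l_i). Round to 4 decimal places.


Weighted contributions p_i * l_i:
  A: (16/38) * 1 = 16/38
  H: (4/38) * 5 = 20/38
  D: (12/38) * 2 = 24/38
  G: (6/38) * 4 = 24/38
Sum = (16 + 20 + 24 + 24)/38 = 84/38

L = 84/38 = 2.2105 bits/symbol


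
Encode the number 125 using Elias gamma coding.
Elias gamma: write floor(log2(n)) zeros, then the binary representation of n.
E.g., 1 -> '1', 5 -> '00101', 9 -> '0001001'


num_bits = floor(log2(125)) + 1 = 7
leading_zeros = num_bits - 1 = 6
binary(125) = 1111101

Elias gamma(125) = '000000' + '1111101' = 0000001111101 (13 bits)


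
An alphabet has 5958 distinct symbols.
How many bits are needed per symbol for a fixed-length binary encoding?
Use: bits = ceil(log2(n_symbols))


log2(5958) = 12.5406
Bracket: 2^12 = 4096 < 5958 <= 2^13 = 8192
So ceil(log2(5958)) = 13

bits = ceil(log2(5958)) = ceil(12.5406) = 13 bits


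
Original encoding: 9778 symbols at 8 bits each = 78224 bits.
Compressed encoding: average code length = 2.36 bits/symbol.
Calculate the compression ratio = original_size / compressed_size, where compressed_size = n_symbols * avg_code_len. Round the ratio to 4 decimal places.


original_size = n_symbols * orig_bits = 9778 * 8 = 78224 bits
compressed_size = n_symbols * avg_code_len = 9778 * 2.36 = 23076.08 bits
ratio = original_size / compressed_size = 78224 / 23076.08 = 3.3898

Compression ratio = 3.3898


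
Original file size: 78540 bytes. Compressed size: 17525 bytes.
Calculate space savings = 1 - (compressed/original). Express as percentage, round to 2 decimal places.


ratio = compressed/original = 17525/78540 = 0.223135
savings = 1 - ratio = 1 - 0.223135 = 0.776865
as a percentage: 0.776865 * 100 = 77.69%

Space savings = 1 - 17525/78540 = 77.69%


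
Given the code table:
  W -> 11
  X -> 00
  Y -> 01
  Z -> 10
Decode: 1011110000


Decoding:
10 -> Z
11 -> W
11 -> W
00 -> X
00 -> X


Result: ZWWXX


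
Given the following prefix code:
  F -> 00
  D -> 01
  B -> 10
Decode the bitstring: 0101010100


Decoding step by step:
Bits 01 -> D
Bits 01 -> D
Bits 01 -> D
Bits 01 -> D
Bits 00 -> F


Decoded message: DDDDF


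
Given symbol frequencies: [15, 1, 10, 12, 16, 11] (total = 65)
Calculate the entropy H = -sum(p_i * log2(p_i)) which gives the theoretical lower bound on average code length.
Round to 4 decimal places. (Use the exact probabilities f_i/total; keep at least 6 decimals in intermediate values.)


Per-symbol terms -p_i * log2(p_i) with p_i = f_i/65:
  p = 15/65 = 0.230769: log2(p) = -2.115477, -p*log2(p) = 0.488187
  p = 1/65 = 0.015385: log2(p) = -6.022368, -p*log2(p) = 0.092652
  p = 10/65 = 0.153846: log2(p) = -2.700440, -p*log2(p) = 0.415452
  p = 12/65 = 0.184615: log2(p) = -2.437405, -p*log2(p) = 0.449983
  p = 16/65 = 0.246154: log2(p) = -2.022368, -p*log2(p) = 0.497814
  p = 11/65 = 0.169231: log2(p) = -2.562936, -p*log2(p) = 0.433728
H = 0.488187 + 0.092652 + 0.415452 + 0.449983 + 0.497814 + 0.433728 = 2.377816

H = 2.3778 bits/symbol


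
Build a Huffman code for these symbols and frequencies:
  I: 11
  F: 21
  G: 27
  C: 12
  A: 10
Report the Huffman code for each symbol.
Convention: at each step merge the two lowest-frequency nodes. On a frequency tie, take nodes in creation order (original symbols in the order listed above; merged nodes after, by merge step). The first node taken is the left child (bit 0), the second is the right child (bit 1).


Huffman tree construction:
Step 1: Merge A(10) + I(11) = 21
Step 2: Merge C(12) + F(21) = 33
Step 3: Merge (A+I)(21) + G(27) = 48
Step 4: Merge (C+F)(33) + ((A+I)+G)(48) = 81
Read each symbol's code off the tree from the root (left child = 0, right child = 1).

Codes:
  I: 101 (length 3)
  F: 01 (length 2)
  G: 11 (length 2)
  C: 00 (length 2)
  A: 100 (length 3)
Average code length: 183/81 = 2.2593 bits/symbol


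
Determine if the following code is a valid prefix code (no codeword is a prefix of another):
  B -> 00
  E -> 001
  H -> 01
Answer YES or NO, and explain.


Checking each pair (does one codeword prefix another?):
  B='00' vs E='001': prefix -- VIOLATION

NO -- this is NOT a valid prefix code. B (00) is a prefix of E (001).


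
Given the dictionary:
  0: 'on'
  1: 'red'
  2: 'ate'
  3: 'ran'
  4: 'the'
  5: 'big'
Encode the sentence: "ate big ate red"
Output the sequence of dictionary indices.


Look up each word in the dictionary:
  'ate' -> 2
  'big' -> 5
  'ate' -> 2
  'red' -> 1

Encoded: [2, 5, 2, 1]


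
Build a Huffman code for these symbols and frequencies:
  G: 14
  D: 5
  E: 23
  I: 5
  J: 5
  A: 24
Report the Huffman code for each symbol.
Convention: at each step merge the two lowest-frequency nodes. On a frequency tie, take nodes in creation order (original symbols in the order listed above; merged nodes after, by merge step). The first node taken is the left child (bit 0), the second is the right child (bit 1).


Huffman tree construction:
Step 1: Merge D(5) + I(5) = 10
Step 2: Merge J(5) + (D+I)(10) = 15
Step 3: Merge G(14) + (J+(D+I))(15) = 29
Step 4: Merge E(23) + A(24) = 47
Step 5: Merge (G+(J+(D+I)))(29) + (E+A)(47) = 76
Read each symbol's code off the tree from the root (left child = 0, right child = 1).

Codes:
  G: 00 (length 2)
  D: 0110 (length 4)
  E: 10 (length 2)
  I: 0111 (length 4)
  J: 010 (length 3)
  A: 11 (length 2)
Average code length: 177/76 = 2.3289 bits/symbol


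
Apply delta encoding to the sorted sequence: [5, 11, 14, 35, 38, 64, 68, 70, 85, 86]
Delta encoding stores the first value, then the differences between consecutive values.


First value: 5
Deltas:
  11 - 5 = 6
  14 - 11 = 3
  35 - 14 = 21
  38 - 35 = 3
  64 - 38 = 26
  68 - 64 = 4
  70 - 68 = 2
  85 - 70 = 15
  86 - 85 = 1


Delta encoded: [5, 6, 3, 21, 3, 26, 4, 2, 15, 1]


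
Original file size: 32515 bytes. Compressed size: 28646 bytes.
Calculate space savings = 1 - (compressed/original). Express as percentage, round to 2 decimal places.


ratio = compressed/original = 28646/32515 = 0.881009
savings = 1 - ratio = 1 - 0.881009 = 0.118991
as a percentage: 0.118991 * 100 = 11.9%

Space savings = 1 - 28646/32515 = 11.9%


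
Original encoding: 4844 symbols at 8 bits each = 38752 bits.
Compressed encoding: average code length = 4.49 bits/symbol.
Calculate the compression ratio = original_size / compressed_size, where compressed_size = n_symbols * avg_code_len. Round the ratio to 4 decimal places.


original_size = n_symbols * orig_bits = 4844 * 8 = 38752 bits
compressed_size = n_symbols * avg_code_len = 4844 * 4.49 = 21749.56 bits
ratio = original_size / compressed_size = 38752 / 21749.56 = 1.7817

Compression ratio = 1.7817


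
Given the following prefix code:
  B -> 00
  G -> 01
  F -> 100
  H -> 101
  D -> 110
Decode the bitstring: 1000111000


Decoding step by step:
Bits 100 -> F
Bits 01 -> G
Bits 110 -> D
Bits 00 -> B


Decoded message: FGDB


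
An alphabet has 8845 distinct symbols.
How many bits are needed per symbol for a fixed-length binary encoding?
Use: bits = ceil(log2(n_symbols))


log2(8845) = 13.1106
Bracket: 2^13 = 8192 < 8845 <= 2^14 = 16384
So ceil(log2(8845)) = 14

bits = ceil(log2(8845)) = ceil(13.1106) = 14 bits


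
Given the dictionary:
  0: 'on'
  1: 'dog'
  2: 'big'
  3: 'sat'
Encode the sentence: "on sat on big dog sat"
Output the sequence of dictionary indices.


Look up each word in the dictionary:
  'on' -> 0
  'sat' -> 3
  'on' -> 0
  'big' -> 2
  'dog' -> 1
  'sat' -> 3

Encoded: [0, 3, 0, 2, 1, 3]


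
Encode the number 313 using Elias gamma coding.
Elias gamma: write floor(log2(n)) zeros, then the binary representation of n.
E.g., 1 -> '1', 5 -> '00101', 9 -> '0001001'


num_bits = floor(log2(313)) + 1 = 9
leading_zeros = num_bits - 1 = 8
binary(313) = 100111001

Elias gamma(313) = '00000000' + '100111001' = 00000000100111001 (17 bits)


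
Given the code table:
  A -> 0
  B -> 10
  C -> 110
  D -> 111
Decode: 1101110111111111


Decoding:
110 -> C
111 -> D
0 -> A
111 -> D
111 -> D
111 -> D


Result: CDADDD


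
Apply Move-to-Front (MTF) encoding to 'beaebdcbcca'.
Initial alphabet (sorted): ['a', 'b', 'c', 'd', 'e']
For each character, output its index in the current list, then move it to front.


MTF encoding:
'b': index 1 in ['a', 'b', 'c', 'd', 'e'] -> ['b', 'a', 'c', 'd', 'e']
'e': index 4 in ['b', 'a', 'c', 'd', 'e'] -> ['e', 'b', 'a', 'c', 'd']
'a': index 2 in ['e', 'b', 'a', 'c', 'd'] -> ['a', 'e', 'b', 'c', 'd']
'e': index 1 in ['a', 'e', 'b', 'c', 'd'] -> ['e', 'a', 'b', 'c', 'd']
'b': index 2 in ['e', 'a', 'b', 'c', 'd'] -> ['b', 'e', 'a', 'c', 'd']
'd': index 4 in ['b', 'e', 'a', 'c', 'd'] -> ['d', 'b', 'e', 'a', 'c']
'c': index 4 in ['d', 'b', 'e', 'a', 'c'] -> ['c', 'd', 'b', 'e', 'a']
'b': index 2 in ['c', 'd', 'b', 'e', 'a'] -> ['b', 'c', 'd', 'e', 'a']
'c': index 1 in ['b', 'c', 'd', 'e', 'a'] -> ['c', 'b', 'd', 'e', 'a']
'c': index 0 in ['c', 'b', 'd', 'e', 'a'] -> ['c', 'b', 'd', 'e', 'a']
'a': index 4 in ['c', 'b', 'd', 'e', 'a'] -> ['a', 'c', 'b', 'd', 'e']


Output: [1, 4, 2, 1, 2, 4, 4, 2, 1, 0, 4]


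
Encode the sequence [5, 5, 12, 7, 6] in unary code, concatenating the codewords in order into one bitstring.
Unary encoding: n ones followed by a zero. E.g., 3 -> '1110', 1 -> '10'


Encode each number as n ones followed by a terminating 0:
  5 -> 111110 (6 bits)
  5 -> 111110 (6 bits)
  12 -> 1111111111110 (13 bits)
  7 -> 11111110 (8 bits)
  6 -> 1111110 (7 bits)
Total length = 6 + 6 + 13 + 8 + 7 = 40 bits.

Unary([5, 5, 12, 7, 6]) = 1111101111101111111111110111111101111110 (40 bits)


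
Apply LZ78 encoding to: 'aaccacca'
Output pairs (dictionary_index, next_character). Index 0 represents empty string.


LZ78 encoding steps:
Dictionary: {0: ''}
Step 1: w='' (idx 0), next='a' -> output (0, 'a'), add 'a' as idx 1
Step 2: w='a' (idx 1), next='c' -> output (1, 'c'), add 'ac' as idx 2
Step 3: w='' (idx 0), next='c' -> output (0, 'c'), add 'c' as idx 3
Step 4: w='ac' (idx 2), next='c' -> output (2, 'c'), add 'acc' as idx 4
Step 5: w='a' (idx 1), end of input -> output (1, '')


Encoded: [(0, 'a'), (1, 'c'), (0, 'c'), (2, 'c'), (1, '')]
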